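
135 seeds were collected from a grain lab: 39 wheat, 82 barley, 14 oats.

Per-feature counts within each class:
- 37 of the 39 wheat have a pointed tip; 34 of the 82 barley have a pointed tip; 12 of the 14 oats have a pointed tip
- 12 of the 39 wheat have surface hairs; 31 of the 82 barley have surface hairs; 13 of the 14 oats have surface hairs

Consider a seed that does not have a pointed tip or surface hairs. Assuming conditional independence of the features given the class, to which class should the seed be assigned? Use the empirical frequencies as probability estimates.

wheat: (39/135) × (2/39) × (27/39) ≈ 0.0102564
barley: (82/135) × (48/82) × (51/82) ≈ 0.221138
oats: (14/135) × (2/14) × (1/14) ≈ 0.0010582
Highest score → barley.

barley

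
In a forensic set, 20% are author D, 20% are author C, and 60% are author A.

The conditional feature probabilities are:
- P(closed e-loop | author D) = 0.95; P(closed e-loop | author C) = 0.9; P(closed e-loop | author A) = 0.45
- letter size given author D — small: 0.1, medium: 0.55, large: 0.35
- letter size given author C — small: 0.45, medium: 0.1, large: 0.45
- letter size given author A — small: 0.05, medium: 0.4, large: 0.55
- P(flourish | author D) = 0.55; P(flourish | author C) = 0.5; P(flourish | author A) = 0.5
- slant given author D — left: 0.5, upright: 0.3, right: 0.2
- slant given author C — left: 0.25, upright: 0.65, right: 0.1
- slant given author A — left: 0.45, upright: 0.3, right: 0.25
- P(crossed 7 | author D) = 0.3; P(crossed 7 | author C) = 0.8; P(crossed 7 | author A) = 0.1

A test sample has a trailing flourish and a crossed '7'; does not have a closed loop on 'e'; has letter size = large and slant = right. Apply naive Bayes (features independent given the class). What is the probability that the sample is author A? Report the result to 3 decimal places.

0.827

author D: 0.2 × (1−0.95) × 0.35 × 0.55 × 0.2 × 0.3 = 0.0001155
author C: 0.2 × (1−0.9) × 0.45 × 0.5 × 0.1 × 0.8 = 0.00036
author A: 0.6 × (1−0.45) × 0.55 × 0.5 × 0.25 × 0.1 = 0.00226875
P(author A | x) = 0.00226875 / 0.00274425 ≈ 0.827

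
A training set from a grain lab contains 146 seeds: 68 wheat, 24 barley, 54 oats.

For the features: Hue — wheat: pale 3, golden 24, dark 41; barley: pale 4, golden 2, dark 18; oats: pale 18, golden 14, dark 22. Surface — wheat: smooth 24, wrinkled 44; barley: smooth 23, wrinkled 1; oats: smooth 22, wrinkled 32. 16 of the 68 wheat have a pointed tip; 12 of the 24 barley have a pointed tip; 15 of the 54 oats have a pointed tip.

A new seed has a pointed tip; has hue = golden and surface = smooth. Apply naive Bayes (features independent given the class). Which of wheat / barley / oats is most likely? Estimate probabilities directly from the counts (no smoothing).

wheat

wheat: (68/146) × (24/68) × (24/68) × (16/68) ≈ 0.0136512
barley: (24/146) × (2/24) × (23/24) × (12/24) ≈ 0.00656393
oats: (54/146) × (14/54) × (22/54) × (15/54) ≈ 0.0108518
Highest score → wheat.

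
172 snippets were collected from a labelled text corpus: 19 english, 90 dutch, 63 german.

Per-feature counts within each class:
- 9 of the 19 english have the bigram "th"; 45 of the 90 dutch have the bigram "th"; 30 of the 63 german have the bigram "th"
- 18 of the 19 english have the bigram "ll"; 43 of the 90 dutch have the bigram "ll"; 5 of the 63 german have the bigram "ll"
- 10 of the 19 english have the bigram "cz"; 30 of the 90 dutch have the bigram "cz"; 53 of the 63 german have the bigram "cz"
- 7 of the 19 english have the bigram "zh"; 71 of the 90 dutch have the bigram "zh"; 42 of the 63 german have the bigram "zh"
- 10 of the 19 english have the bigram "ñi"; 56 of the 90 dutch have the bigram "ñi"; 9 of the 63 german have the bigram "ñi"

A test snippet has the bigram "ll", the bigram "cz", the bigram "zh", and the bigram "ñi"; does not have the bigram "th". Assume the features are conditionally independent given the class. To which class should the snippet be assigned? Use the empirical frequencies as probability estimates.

english: (19/172) × (10/19) × (18/19) × (10/19) × (7/19) × (10/19) ≈ 0.00562118
dutch: (90/172) × (45/90) × (43/90) × (30/90) × (71/90) × (56/90) ≈ 0.0204527
german: (63/172) × (33/63) × (5/63) × (53/63) × (42/63) × (9/63) ≈ 0.00122
Highest score → dutch.

dutch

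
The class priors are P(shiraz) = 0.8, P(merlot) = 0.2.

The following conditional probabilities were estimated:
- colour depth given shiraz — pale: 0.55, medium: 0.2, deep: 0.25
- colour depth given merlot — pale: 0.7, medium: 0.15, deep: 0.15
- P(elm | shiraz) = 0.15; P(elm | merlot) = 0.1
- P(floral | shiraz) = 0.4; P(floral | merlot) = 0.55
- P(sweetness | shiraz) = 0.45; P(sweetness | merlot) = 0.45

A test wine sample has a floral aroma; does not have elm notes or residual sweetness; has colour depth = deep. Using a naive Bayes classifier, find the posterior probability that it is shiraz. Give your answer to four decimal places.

0.8208

shiraz: 0.8 × 0.25 × (1−0.15) × 0.4 × (1−0.45) = 0.0374
merlot: 0.2 × 0.15 × (1−0.1) × 0.55 × (1−0.45) = 0.0081675
P(shiraz | x) = 0.0374 / 0.0455675 ≈ 0.8208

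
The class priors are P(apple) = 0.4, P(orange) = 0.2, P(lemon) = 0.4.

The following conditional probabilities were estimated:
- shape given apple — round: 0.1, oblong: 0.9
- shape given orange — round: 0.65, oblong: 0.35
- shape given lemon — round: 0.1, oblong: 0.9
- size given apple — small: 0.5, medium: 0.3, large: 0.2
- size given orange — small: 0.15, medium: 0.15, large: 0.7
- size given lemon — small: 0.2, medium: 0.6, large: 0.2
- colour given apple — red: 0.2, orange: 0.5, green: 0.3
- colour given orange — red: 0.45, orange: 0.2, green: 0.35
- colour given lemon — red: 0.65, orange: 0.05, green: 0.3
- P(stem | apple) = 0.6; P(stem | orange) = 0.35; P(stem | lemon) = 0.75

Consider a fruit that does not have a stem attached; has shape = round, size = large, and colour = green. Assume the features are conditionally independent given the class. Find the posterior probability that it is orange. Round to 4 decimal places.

0.9299

apple: 0.4 × 0.1 × 0.2 × 0.3 × (1−0.6) = 0.00096
orange: 0.2 × 0.65 × 0.7 × 0.35 × (1−0.35) = 0.0207025
lemon: 0.4 × 0.1 × 0.2 × 0.3 × (1−0.75) = 0.0006
P(orange | x) = 0.0207025 / 0.0222625 ≈ 0.9299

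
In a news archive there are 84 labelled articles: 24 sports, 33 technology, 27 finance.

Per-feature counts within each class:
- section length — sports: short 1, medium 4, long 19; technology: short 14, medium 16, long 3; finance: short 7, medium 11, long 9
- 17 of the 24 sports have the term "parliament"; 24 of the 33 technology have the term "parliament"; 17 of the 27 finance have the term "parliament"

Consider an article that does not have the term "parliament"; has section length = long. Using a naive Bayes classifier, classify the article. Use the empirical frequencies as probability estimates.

sports

sports: (24/84) × (19/24) × (7/24) ≈ 0.0659722
technology: (33/84) × (3/33) × (9/33) ≈ 0.00974026
finance: (27/84) × (9/27) × (10/27) ≈ 0.0396825
Highest score → sports.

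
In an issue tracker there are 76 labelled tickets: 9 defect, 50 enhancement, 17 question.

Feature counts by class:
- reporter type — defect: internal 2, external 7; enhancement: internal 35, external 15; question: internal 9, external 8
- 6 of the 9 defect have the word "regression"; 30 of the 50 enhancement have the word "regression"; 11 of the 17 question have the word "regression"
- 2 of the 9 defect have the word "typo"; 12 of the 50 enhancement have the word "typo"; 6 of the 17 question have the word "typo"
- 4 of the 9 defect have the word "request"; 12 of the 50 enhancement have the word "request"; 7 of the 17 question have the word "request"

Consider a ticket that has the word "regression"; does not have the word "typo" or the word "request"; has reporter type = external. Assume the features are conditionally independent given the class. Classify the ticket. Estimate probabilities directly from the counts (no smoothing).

enhancement

defect: (9/76) × (7/9) × (6/9) × (7/9) × (5/9) ≈ 0.0265324
enhancement: (50/76) × (15/50) × (30/50) × (38/50) × (38/50) = 0.0684
question: (17/76) × (8/17) × (11/17) × (11/17) × (10/17) ≈ 0.0259248
Highest score → enhancement.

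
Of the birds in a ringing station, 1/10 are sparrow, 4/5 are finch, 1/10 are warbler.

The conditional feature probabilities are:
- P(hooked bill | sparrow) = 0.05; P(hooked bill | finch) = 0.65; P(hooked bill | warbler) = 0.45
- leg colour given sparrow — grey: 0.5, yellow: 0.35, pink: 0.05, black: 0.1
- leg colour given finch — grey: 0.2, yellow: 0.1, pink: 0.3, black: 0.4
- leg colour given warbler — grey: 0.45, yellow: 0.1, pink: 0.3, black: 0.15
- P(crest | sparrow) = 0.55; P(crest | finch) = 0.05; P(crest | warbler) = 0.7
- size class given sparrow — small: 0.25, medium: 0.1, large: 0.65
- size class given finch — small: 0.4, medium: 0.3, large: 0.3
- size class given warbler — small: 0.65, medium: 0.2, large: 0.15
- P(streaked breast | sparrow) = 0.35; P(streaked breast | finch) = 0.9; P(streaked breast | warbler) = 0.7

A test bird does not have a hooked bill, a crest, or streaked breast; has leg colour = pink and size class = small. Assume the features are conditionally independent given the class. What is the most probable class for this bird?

sparrow: 0.1 × (1−0.05) × 0.05 × (1−0.55) × 0.25 × (1−0.35) = 0.00034734375
finch: 0.8 × (1−0.65) × 0.3 × (1−0.05) × 0.4 × (1−0.9) = 0.003192
warbler: 0.1 × (1−0.45) × 0.3 × (1−0.7) × 0.65 × (1−0.7) = 0.00096525
Highest score → finch.

finch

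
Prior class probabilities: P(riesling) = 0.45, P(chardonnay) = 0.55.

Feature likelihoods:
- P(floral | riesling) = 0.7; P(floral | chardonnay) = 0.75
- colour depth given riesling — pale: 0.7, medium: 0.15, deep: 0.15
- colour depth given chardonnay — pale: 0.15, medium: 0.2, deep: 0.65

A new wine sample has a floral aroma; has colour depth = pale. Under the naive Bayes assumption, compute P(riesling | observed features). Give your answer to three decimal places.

riesling: 0.45 × 0.7 × 0.7 = 0.2205
chardonnay: 0.55 × 0.75 × 0.15 = 0.061875
P(riesling | x) = 0.2205 / 0.282375 ≈ 0.781

0.781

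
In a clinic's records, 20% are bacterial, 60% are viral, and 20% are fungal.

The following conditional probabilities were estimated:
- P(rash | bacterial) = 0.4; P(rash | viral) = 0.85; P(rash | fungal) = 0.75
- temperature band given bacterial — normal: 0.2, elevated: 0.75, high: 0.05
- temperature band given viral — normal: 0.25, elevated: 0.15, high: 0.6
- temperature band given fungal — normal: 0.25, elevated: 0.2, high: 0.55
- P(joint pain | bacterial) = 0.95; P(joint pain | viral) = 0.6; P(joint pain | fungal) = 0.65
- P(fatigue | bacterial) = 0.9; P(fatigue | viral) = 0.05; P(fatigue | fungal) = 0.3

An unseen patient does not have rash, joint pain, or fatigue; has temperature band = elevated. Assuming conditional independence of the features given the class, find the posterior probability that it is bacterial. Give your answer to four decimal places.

bacterial: 0.2 × (1−0.4) × 0.75 × (1−0.95) × (1−0.9) = 0.00045
viral: 0.6 × (1−0.85) × 0.15 × (1−0.6) × (1−0.05) = 0.00513
fungal: 0.2 × (1−0.75) × 0.2 × (1−0.65) × (1−0.3) = 0.00245
P(bacterial | x) = 0.00045 / 0.00803 ≈ 0.0560

0.0560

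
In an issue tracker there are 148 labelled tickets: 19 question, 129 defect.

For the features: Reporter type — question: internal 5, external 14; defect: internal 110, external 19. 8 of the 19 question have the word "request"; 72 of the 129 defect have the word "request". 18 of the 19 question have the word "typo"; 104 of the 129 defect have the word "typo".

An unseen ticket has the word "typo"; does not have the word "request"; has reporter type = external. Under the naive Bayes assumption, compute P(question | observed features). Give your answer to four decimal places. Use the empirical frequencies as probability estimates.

0.5315

question: (19/148) × (14/19) × (11/19) × (18/19) ≈ 0.0518829
defect: (129/148) × (19/129) × (57/129) × (104/129) ≈ 0.045732
P(question | x) = 0.0518829 / 0.0976149 ≈ 0.5315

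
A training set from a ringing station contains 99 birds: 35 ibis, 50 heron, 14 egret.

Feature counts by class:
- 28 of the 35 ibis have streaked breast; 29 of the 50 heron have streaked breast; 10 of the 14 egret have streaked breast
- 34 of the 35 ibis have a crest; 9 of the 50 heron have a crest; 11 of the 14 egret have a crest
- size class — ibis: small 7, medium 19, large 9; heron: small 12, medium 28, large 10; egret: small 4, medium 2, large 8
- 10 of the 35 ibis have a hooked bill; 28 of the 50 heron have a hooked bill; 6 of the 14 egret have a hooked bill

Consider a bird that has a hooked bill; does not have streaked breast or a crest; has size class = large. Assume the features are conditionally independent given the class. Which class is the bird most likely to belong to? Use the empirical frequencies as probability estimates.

ibis: (35/99) × (7/35) × (1/35) × (9/35) × (10/35) ≈ 0.000148423
heron: (50/99) × (21/50) × (41/50) × (10/50) × (28/50) ≈ 0.0194812
egret: (14/99) × (4/14) × (3/14) × (8/14) × (6/14) ≈ 0.00212033
Highest score → heron.

heron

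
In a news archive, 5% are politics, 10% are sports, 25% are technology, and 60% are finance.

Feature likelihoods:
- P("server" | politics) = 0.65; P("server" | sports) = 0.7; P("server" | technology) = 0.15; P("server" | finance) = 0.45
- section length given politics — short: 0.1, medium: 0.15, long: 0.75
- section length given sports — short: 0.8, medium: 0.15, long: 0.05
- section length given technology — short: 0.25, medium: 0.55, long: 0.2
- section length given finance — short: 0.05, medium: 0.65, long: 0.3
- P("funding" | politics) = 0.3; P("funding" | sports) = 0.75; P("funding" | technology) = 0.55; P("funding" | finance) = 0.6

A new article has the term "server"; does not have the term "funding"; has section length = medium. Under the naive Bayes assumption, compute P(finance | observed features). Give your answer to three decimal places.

politics: 0.05 × 0.65 × 0.15 × (1−0.3) = 0.0034125
sports: 0.1 × 0.7 × 0.15 × (1−0.75) = 0.002625
technology: 0.25 × 0.15 × 0.55 × (1−0.55) = 0.00928125
finance: 0.6 × 0.45 × 0.65 × (1−0.6) = 0.0702
P(finance | x) = 0.0702 / 0.08551875 ≈ 0.821

0.821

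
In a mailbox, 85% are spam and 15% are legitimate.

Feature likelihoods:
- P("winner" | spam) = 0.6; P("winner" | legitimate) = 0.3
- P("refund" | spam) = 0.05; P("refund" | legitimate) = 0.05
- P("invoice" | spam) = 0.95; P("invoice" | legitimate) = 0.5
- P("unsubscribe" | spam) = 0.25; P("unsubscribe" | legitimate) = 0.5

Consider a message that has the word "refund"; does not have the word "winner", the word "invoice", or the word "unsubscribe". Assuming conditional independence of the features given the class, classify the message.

spam: 0.85 × (1−0.6) × 0.05 × (1−0.95) × (1−0.25) = 0.0006375
legitimate: 0.15 × (1−0.3) × 0.05 × (1−0.5) × (1−0.5) = 0.0013125
Highest score → legitimate.

legitimate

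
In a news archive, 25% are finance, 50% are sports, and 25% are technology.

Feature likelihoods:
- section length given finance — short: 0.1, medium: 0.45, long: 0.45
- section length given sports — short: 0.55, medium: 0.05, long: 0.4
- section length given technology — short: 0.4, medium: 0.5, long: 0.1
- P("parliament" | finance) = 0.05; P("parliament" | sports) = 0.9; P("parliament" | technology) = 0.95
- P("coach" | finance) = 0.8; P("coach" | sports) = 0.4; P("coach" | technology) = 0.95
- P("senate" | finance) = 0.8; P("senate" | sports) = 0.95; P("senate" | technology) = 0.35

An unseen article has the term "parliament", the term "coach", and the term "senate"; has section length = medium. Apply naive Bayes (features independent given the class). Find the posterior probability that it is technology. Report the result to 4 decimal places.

finance: 0.25 × 0.45 × 0.05 × 0.8 × 0.8 = 0.0036
sports: 0.5 × 0.05 × 0.9 × 0.4 × 0.95 = 0.00855
technology: 0.25 × 0.5 × 0.95 × 0.95 × 0.35 = 0.039484375
P(technology | x) = 0.039484375 / 0.051634375 ≈ 0.7647

0.7647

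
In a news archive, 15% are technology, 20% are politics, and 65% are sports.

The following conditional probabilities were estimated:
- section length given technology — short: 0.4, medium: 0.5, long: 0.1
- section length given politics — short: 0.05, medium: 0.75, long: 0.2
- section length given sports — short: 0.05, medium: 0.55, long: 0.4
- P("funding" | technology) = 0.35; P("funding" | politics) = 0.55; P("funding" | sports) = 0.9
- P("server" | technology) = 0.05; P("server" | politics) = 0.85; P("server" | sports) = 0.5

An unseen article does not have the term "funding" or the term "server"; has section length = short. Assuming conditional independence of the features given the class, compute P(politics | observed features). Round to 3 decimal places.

0.017

technology: 0.15 × 0.4 × (1−0.35) × (1−0.05) = 0.03705
politics: 0.2 × 0.05 × (1−0.55) × (1−0.85) = 0.000675
sports: 0.65 × 0.05 × (1−0.9) × (1−0.5) = 0.001625
P(politics | x) = 0.000675 / 0.03935 ≈ 0.017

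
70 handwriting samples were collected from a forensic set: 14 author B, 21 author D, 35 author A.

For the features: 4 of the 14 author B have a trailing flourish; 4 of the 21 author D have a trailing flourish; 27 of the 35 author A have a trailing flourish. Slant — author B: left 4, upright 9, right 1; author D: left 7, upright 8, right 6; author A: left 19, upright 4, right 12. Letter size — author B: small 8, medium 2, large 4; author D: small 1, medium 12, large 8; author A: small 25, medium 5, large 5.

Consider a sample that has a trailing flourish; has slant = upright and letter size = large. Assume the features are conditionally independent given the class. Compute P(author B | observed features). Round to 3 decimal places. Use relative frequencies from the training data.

author B: (14/70) × (4/14) × (9/14) × (4/14) ≈ 0.0104956
author D: (21/70) × (4/21) × (8/21) × (8/21) ≈ 0.00829284
author A: (35/70) × (27/35) × (4/35) × (5/35) ≈ 0.00629738
P(author B | x) = 0.0104956 / 0.02508582 ≈ 0.418

0.418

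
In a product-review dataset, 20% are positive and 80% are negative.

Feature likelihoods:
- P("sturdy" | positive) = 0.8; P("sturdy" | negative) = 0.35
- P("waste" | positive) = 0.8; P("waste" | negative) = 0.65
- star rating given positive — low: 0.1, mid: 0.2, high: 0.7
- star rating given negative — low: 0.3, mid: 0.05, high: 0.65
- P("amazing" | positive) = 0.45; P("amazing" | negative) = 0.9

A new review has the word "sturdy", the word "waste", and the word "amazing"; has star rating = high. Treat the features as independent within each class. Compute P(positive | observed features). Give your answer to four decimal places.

0.2747

positive: 0.2 × 0.8 × 0.8 × 0.7 × 0.45 = 0.04032
negative: 0.8 × 0.35 × 0.65 × 0.65 × 0.9 = 0.10647
P(positive | x) = 0.04032 / 0.14679 ≈ 0.2747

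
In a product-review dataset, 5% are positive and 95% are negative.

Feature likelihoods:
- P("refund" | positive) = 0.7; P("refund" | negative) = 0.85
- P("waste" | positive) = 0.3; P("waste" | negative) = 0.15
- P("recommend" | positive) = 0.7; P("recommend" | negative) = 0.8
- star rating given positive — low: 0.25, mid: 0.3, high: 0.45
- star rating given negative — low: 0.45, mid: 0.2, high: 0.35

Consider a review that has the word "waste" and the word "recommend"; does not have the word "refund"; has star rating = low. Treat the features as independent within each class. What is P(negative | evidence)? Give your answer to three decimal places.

0.907

positive: 0.05 × (1−0.7) × 0.3 × 0.7 × 0.25 = 0.0007875
negative: 0.95 × (1−0.85) × 0.15 × 0.8 × 0.45 = 0.007695
P(negative | x) = 0.007695 / 0.0084825 ≈ 0.907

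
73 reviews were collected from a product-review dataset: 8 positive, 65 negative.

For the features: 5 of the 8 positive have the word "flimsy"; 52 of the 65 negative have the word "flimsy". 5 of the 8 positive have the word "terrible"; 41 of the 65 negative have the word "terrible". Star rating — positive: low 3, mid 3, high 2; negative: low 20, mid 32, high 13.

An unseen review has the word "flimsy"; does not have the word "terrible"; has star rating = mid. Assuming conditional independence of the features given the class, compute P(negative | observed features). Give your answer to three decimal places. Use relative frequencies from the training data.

positive: (8/73) × (5/8) × (3/8) × (3/8) ≈ 0.00963185
negative: (65/73) × (52/65) × (24/65) × (32/65) ≈ 0.129484
P(negative | x) = 0.129484 / 0.13911585 ≈ 0.931

0.931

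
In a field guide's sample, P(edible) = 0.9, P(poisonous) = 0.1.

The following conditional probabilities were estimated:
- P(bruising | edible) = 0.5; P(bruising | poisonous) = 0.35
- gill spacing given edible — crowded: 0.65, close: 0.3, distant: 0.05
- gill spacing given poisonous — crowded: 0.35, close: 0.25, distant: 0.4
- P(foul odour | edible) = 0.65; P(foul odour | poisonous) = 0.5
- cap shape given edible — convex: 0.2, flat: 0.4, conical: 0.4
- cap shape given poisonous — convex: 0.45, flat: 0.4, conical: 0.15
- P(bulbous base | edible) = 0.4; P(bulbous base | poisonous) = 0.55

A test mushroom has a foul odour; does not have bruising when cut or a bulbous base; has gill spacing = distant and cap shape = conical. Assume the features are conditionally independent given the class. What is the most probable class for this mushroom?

edible: 0.9 × (1−0.5) × 0.05 × 0.65 × 0.4 × (1−0.4) = 0.00351
poisonous: 0.1 × (1−0.35) × 0.4 × 0.5 × 0.15 × (1−0.55) = 0.0008775
Highest score → edible.

edible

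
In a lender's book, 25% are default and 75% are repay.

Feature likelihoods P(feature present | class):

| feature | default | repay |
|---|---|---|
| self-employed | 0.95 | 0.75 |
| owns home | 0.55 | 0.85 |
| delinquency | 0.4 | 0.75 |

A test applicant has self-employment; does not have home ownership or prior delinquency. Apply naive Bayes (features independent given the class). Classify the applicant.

default

default: 0.25 × 0.95 × (1−0.55) × (1−0.4) = 0.064125
repay: 0.75 × 0.75 × (1−0.85) × (1−0.75) = 0.02109375
Highest score → default.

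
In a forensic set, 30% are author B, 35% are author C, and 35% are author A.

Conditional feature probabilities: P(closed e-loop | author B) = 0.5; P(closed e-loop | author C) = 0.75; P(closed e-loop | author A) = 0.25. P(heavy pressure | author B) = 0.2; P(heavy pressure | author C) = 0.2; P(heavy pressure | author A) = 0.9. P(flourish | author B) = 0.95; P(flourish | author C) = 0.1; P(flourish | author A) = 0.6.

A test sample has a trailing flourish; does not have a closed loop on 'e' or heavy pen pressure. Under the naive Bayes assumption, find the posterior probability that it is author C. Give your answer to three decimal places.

0.051

author B: 0.3 × (1−0.5) × (1−0.2) × 0.95 = 0.114
author C: 0.35 × (1−0.75) × (1−0.2) × 0.1 = 0.007
author A: 0.35 × (1−0.25) × (1−0.9) × 0.6 = 0.01575
P(author C | x) = 0.007 / 0.13675 ≈ 0.051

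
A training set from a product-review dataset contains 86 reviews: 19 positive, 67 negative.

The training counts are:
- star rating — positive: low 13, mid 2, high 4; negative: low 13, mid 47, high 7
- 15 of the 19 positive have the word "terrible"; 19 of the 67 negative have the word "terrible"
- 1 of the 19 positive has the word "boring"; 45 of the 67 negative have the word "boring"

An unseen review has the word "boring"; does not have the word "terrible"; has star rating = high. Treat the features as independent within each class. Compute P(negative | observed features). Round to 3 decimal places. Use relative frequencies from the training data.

positive: (19/86) × (4/19) × (4/19) × (1/19) ≈ 0.000515364
negative: (67/86) × (7/67) × (48/67) × (45/67) ≈ 0.0391655
P(negative | x) = 0.0391655 / 0.039680864 ≈ 0.987

0.987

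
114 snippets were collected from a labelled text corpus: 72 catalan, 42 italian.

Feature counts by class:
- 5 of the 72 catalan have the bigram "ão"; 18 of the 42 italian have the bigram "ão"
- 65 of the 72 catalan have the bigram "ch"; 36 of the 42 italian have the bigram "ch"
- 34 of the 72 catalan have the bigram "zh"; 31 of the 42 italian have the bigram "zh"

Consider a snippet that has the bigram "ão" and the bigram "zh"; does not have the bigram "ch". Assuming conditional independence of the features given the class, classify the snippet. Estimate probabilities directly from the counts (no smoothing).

italian

catalan: (72/114) × (5/72) × (7/72) × (34/72) ≈ 0.00201362
italian: (42/114) × (18/42) × (6/42) × (31/42) ≈ 0.0166488
Highest score → italian.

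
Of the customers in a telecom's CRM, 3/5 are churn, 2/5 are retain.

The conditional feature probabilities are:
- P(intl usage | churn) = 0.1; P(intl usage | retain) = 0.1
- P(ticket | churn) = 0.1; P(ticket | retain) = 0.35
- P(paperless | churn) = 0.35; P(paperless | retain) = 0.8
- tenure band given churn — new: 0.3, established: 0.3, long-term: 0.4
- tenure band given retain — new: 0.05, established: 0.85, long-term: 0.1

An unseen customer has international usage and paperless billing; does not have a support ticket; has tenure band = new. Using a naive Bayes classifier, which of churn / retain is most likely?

churn: 0.6 × 0.1 × (1−0.1) × 0.35 × 0.3 = 0.00567
retain: 0.4 × 0.1 × (1−0.35) × 0.8 × 0.05 = 0.00104
Highest score → churn.

churn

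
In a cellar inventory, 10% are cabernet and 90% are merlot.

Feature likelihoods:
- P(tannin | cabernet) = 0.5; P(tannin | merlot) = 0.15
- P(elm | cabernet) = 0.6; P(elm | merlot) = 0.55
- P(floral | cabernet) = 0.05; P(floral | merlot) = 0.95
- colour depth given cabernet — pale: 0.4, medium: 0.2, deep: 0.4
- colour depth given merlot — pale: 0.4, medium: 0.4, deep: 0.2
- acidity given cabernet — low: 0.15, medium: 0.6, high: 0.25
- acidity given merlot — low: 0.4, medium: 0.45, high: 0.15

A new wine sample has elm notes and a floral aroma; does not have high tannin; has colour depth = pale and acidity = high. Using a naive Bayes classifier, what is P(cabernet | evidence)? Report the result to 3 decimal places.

0.006

cabernet: 0.1 × (1−0.5) × 0.6 × 0.05 × 0.4 × 0.25 = 0.00015
merlot: 0.9 × (1−0.15) × 0.55 × 0.95 × 0.4 × 0.15 = 0.02398275
P(cabernet | x) = 0.00015 / 0.02413275 ≈ 0.006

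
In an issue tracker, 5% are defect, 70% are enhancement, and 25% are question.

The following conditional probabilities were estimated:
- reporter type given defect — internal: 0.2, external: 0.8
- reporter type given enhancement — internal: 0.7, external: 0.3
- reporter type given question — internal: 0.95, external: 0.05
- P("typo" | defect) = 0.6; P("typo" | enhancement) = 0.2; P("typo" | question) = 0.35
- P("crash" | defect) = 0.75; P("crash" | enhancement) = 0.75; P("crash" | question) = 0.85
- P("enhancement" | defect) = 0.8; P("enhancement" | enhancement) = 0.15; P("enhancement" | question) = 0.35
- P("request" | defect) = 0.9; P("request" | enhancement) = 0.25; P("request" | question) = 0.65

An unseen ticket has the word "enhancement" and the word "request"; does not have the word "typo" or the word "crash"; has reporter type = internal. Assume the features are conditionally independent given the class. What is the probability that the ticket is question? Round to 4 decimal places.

defect: 0.05 × 0.2 × (1−0.6) × (1−0.75) × 0.8 × 0.9 = 0.00072
enhancement: 0.7 × 0.7 × (1−0.2) × (1−0.75) × 0.15 × 0.25 = 0.003675
question: 0.25 × 0.95 × (1−0.35) × (1−0.85) × 0.35 × 0.65 = 0.005268046875
P(question | x) = 0.005268046875 / 0.009663046875 ≈ 0.5452

0.5452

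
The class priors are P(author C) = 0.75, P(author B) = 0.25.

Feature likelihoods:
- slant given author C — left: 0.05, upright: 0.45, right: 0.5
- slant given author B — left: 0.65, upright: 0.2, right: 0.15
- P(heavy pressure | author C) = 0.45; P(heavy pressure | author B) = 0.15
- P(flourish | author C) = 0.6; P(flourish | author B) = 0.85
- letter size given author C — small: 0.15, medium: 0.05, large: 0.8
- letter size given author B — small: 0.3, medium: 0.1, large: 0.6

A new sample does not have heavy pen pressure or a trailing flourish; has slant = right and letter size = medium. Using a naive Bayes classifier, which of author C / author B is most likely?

author C

author C: 0.75 × 0.5 × (1−0.45) × (1−0.6) × 0.05 = 0.004125
author B: 0.25 × 0.15 × (1−0.15) × (1−0.85) × 0.1 = 0.000478125
Highest score → author C.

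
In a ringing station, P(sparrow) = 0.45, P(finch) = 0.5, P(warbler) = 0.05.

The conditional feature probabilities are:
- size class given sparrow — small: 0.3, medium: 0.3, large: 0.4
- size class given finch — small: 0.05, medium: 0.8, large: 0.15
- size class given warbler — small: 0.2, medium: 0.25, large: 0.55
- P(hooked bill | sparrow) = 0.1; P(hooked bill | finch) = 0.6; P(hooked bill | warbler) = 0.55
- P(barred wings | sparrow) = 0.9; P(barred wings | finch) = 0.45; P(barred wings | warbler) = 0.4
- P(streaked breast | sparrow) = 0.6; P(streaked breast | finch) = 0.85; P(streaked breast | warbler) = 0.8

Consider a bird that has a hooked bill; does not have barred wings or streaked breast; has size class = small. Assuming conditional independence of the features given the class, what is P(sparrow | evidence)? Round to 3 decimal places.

0.222

sparrow: 0.45 × 0.3 × 0.1 × (1−0.9) × (1−0.6) = 0.00054
finch: 0.5 × 0.05 × 0.6 × (1−0.45) × (1−0.85) = 0.0012375
warbler: 0.05 × 0.2 × 0.55 × (1−0.4) × (1−0.8) = 0.00066
P(sparrow | x) = 0.00054 / 0.0024375 ≈ 0.222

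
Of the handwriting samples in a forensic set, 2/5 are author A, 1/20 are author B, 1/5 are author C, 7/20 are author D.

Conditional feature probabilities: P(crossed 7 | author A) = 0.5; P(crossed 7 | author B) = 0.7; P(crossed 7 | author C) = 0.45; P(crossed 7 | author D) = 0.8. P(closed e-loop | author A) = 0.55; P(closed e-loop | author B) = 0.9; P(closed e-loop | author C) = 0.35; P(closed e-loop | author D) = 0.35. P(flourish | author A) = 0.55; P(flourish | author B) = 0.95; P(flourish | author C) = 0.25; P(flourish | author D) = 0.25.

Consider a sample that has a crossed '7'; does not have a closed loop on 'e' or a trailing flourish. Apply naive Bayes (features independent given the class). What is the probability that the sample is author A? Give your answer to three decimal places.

author A: 0.4 × 0.5 × (1−0.55) × (1−0.55) = 0.0405
author B: 0.05 × 0.7 × (1−0.9) × (1−0.95) = 0.000175
author C: 0.2 × 0.45 × (1−0.35) × (1−0.25) = 0.043875
author D: 0.35 × 0.8 × (1−0.35) × (1−0.25) = 0.1365
P(author A | x) = 0.0405 / 0.22105 ≈ 0.183

0.183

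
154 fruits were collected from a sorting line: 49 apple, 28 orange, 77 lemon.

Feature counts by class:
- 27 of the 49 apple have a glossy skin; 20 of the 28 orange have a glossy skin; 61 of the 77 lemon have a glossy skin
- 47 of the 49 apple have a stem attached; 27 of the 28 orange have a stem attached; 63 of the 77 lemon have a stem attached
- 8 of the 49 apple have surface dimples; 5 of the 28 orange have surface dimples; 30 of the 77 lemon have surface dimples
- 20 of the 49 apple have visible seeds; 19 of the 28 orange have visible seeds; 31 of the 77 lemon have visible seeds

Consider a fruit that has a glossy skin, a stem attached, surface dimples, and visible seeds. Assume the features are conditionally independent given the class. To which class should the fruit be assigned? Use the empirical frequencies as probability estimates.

apple: (49/154) × (27/49) × (47/49) × (8/49) × (20/49) ≈ 0.0112066
orange: (28/154) × (20/28) × (27/28) × (5/28) × (19/28) ≈ 0.0151748
lemon: (77/154) × (61/77) × (63/77) × (30/77) × (31/77) ≈ 0.0508347
Highest score → lemon.

lemon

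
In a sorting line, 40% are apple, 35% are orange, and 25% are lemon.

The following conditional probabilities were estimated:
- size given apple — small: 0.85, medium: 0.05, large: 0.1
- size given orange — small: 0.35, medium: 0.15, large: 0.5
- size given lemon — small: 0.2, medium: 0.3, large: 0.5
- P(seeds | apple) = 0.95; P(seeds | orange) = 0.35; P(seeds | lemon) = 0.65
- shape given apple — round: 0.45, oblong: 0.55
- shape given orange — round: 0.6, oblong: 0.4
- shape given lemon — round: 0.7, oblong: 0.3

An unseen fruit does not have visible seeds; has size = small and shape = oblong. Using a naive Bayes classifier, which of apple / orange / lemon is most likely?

apple: 0.4 × 0.85 × (1−0.95) × 0.55 = 0.00935
orange: 0.35 × 0.35 × (1−0.35) × 0.4 = 0.03185
lemon: 0.25 × 0.2 × (1−0.65) × 0.3 = 0.00525
Highest score → orange.

orange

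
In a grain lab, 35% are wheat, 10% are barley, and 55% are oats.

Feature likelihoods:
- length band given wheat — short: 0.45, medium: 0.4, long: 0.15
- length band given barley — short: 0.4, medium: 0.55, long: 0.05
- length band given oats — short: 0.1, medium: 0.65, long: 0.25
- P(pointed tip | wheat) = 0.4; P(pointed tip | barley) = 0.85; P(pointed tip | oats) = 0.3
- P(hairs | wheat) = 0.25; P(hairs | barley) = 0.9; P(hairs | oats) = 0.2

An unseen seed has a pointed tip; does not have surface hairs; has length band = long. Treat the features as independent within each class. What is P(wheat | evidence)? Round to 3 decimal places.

0.320

wheat: 0.35 × 0.15 × 0.4 × (1−0.25) = 0.01575
barley: 0.1 × 0.05 × 0.85 × (1−0.9) = 0.000425
oats: 0.55 × 0.25 × 0.3 × (1−0.2) = 0.033
P(wheat | x) = 0.01575 / 0.049175 ≈ 0.320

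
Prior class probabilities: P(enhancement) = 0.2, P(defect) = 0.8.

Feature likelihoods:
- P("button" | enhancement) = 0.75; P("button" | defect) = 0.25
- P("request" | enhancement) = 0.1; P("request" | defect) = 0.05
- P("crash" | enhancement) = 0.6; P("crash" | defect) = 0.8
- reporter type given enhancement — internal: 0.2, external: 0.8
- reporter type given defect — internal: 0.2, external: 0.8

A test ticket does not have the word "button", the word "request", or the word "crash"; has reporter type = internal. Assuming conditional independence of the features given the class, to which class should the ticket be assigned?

defect

enhancement: 0.2 × (1−0.75) × (1−0.1) × (1−0.6) × 0.2 = 0.0036
defect: 0.8 × (1−0.25) × (1−0.05) × (1−0.8) × 0.2 = 0.0228
Highest score → defect.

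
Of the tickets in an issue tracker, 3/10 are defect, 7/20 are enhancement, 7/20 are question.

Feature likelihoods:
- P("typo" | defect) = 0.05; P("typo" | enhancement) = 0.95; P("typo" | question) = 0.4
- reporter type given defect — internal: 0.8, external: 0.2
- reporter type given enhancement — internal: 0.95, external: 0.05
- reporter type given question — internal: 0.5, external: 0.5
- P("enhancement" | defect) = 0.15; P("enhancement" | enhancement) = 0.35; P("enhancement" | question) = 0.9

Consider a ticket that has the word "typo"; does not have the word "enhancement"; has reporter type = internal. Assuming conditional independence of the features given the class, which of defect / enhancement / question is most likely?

defect: 0.3 × 0.05 × 0.8 × (1−0.15) = 0.0102
enhancement: 0.35 × 0.95 × 0.95 × (1−0.35) = 0.20531875
question: 0.35 × 0.4 × 0.5 × (1−0.9) = 0.007
Highest score → enhancement.

enhancement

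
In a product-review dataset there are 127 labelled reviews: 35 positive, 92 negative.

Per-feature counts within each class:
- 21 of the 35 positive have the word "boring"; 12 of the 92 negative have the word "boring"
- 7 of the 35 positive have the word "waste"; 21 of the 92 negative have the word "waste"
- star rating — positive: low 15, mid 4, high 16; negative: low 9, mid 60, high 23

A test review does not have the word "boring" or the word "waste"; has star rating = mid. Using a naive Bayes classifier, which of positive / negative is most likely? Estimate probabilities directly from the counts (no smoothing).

negative

positive: (35/127) × (14/35) × (28/35) × (4/35) ≈ 0.0100787
negative: (92/127) × (80/92) × (71/92) × (60/92) ≈ 0.317044
Highest score → negative.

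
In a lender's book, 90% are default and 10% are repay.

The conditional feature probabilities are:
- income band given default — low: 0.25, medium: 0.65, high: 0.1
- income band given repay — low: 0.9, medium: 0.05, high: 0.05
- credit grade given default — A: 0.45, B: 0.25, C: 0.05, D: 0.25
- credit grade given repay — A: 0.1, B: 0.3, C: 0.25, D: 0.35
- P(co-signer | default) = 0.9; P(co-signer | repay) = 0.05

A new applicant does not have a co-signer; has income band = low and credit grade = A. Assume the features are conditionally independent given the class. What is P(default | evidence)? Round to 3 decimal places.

0.542

default: 0.9 × 0.25 × 0.45 × (1−0.9) = 0.010125
repay: 0.1 × 0.9 × 0.1 × (1−0.05) = 0.00855
P(default | x) = 0.010125 / 0.018675 ≈ 0.542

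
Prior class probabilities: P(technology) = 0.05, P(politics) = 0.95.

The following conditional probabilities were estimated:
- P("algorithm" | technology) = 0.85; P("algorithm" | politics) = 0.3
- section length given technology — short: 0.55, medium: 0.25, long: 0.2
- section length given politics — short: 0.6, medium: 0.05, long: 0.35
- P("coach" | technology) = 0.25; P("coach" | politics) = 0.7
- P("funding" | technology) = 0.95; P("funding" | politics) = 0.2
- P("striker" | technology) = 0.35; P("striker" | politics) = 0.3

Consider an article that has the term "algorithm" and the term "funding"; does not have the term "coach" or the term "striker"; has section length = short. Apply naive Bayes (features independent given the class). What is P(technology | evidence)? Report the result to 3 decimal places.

technology: 0.05 × 0.85 × 0.55 × (1−0.25) × 0.95 × (1−0.35) = 0.010825546875
politics: 0.95 × 0.3 × 0.6 × (1−0.7) × 0.2 × (1−0.3) = 0.007182
P(technology | x) = 0.010825546875 / 0.018007546875 ≈ 0.601

0.601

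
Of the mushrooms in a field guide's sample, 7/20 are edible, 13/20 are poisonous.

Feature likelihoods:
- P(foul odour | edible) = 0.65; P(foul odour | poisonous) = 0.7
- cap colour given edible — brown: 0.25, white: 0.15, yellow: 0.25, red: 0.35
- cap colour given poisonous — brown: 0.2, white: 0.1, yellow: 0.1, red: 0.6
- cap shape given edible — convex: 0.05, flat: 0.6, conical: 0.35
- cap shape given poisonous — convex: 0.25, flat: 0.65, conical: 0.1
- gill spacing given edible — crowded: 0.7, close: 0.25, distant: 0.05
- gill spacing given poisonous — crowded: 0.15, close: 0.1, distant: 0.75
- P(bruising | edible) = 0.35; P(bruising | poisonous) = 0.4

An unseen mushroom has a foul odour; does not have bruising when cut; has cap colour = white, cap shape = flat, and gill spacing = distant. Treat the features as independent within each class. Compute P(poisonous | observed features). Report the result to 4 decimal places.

0.9524

edible: 0.35 × 0.65 × 0.15 × 0.6 × 0.05 × (1−0.35) = 0.0006654375
poisonous: 0.65 × 0.7 × 0.1 × 0.65 × 0.75 × (1−0.4) = 0.01330875
P(poisonous | x) = 0.01330875 / 0.0139741875 ≈ 0.9524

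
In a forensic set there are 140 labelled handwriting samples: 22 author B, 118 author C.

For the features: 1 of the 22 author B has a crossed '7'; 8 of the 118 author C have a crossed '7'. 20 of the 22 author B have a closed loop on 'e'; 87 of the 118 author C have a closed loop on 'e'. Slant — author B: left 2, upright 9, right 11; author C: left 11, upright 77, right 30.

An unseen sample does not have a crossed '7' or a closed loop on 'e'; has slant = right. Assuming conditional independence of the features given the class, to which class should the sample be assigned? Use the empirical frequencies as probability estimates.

author B: (22/140) × (21/22) × (2/22) × (11/22) ≈ 0.00681818
author C: (118/140) × (110/118) × (31/118) × (30/118) ≈ 0.0524788
Highest score → author C.

author C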